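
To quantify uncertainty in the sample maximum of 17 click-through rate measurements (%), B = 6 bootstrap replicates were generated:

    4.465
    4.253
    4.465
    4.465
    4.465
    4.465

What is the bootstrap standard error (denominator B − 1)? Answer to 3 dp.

Bootstrap SE is the standard deviation of the 6 replicate maximums.
Mean of replicates: (4.465 + 4.253 + 4.465 + 4.465 + 4.465 + 4.465) / 6 = 26.5780 / 6 = 4.4297
Sum of squared deviations: (+0.0353)² + (−0.1767)² + (+0.0353)² + (+0.0353)² + (+0.0353)² + (+0.0353)² = 0.0375
Variance = 0.0375 / 5 = 0.0075
SE* = √0.0075

SE* = 0.087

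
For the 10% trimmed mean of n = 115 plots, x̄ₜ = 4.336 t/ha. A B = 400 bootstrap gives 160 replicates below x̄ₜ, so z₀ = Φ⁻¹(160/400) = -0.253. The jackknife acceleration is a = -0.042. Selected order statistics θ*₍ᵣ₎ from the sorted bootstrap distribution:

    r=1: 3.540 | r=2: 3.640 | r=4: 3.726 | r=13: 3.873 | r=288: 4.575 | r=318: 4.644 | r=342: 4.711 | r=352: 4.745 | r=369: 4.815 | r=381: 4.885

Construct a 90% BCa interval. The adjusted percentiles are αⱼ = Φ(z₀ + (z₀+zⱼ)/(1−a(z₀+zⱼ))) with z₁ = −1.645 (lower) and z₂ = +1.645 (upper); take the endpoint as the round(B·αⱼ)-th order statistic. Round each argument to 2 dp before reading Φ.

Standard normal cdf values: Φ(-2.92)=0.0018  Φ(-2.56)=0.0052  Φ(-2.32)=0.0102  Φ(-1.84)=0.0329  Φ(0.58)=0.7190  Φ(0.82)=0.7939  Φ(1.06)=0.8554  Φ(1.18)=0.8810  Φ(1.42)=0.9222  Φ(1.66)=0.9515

(3.726, 4.711)

Lower: z₀ + z₁ = -0.253 + (-1.645) = -1.898; 1 − a(z₀+z₁) = 1 − (-0.042)(-1.898) = 0.9203; argument = -0.253 + (-1.898)/0.9203 = -2.3154 → -2.32.
α₁ = Φ(-2.32) = 0.0102; rank = round(400 × 0.0102) = 4; θ*₍4₎ = 3.726.
Upper: z₀ + z₂ = 1.392; 1 − a(z₀+z₂) = 1.0585; argument = 1.0621 → 1.06; α₂ = 0.8554; rank = 342; θ*₍342₎ = 4.711.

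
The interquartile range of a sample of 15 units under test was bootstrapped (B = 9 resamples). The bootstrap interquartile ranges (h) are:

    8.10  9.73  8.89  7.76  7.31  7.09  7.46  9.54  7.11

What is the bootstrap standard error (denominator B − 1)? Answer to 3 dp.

Bootstrap SE is the standard deviation of the 9 replicate interquartile ranges.
Mean of replicates: (8.10 + 9.73 + 8.89 + 7.76 + 7.31 + 7.09 + 7.46 + 9.54 + 7.11) / 9 = 72.9900 / 9 = 8.1100
Sum of squared deviations: (−0.0100)² + (+1.6200)² + (+0.7800)² + (−0.3500)² + (−0.8000)² + (−1.0200)² + (−0.6500)² + (+1.4300)² + (−1.0000)² = 8.5032
Variance = 8.5032 / 8 = 1.0629
SE* = √1.0629

SE* = 1.031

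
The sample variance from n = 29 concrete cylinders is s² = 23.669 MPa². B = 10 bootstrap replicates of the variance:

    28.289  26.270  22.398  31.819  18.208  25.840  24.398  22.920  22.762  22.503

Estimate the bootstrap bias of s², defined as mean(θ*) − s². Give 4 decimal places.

mean(θ*) = (28.289 + 26.270 + 22.398 + 31.819 + 18.208 + 25.840 + 24.398 + 22.920 + 22.762 + 22.503) / 10 = 24.54070
bias = 24.54070 − 23.669

bias = +0.8717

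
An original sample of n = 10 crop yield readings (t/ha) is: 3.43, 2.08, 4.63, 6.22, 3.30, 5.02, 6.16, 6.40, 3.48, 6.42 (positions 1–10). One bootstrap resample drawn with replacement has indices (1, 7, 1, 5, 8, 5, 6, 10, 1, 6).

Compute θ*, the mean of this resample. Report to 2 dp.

Resample values: 3.43, 6.16, 3.43, 3.30, 6.40, 3.30, 5.02, 6.42, 3.43, 5.02.
Mean = (3.43 + 6.16 + 3.43 + 3.30 + 6.40 + 3.30 + 5.02 + 6.42 + 3.43 + 5.02) / 10 = 45.910 / 10 = 4.59

θ* = 4.59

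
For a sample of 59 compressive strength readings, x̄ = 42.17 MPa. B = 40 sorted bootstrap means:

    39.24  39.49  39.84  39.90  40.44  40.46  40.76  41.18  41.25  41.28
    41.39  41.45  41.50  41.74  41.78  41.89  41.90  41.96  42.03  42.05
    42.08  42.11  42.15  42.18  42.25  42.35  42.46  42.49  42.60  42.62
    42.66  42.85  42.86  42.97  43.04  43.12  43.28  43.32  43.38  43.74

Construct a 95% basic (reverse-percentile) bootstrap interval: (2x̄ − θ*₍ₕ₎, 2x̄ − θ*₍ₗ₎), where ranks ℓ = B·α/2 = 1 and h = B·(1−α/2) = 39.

(40.96, 45.10)

Percentile endpoints at ranks 1 and 39: θ*₍1₎ = 39.24, θ*₍39₎ = 43.38.
Basic interval reflects these around x̄:
  lower = 2 × 42.17 − 43.38 = 40.96
  upper = 2 × 42.17 − 39.24 = 45.10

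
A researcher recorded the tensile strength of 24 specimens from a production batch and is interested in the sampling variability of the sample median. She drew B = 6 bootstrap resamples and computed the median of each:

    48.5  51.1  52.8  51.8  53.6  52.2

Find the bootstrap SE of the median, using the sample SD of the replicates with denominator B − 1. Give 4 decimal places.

SE* = 1.7705

Bootstrap SE is the standard deviation of the 6 replicate medians.
Mean of replicates: (48.5 + 51.1 + 52.8 + 51.8 + 53.6 + 52.2) / 6 = 310.00000 / 6 = 51.66667
Sum of squared deviations: (−3.16667)² + (−0.56667)² + (+1.13333)² + (+0.13333)² + (+1.93333)² + (+0.53333)² = 15.67333
Variance = 15.67333 / 5 = 3.13467
SE* = √3.13467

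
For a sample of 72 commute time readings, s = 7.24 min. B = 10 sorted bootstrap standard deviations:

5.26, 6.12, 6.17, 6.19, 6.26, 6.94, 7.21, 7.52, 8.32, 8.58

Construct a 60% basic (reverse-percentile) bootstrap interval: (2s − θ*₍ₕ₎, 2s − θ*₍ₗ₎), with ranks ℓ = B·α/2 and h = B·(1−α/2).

Percentile endpoints at ranks 2 and 8: θ*₍2₎ = 6.12, θ*₍8₎ = 7.52.
Basic interval reflects these around s:
  lower = 2 × 7.24 − 7.52 = 6.96
  upper = 2 × 7.24 − 6.12 = 8.36

(6.96, 8.36)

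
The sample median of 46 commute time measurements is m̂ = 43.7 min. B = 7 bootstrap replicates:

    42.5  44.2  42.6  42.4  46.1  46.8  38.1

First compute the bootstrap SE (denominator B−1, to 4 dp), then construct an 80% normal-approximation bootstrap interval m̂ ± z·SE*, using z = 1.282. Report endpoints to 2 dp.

Mean of replicates = 43.2429; sum of squared deviations = 49.8571; SE* = √(49.8571/6) = 2.8826
Margin = 1.282 × 2.8826 = 3.695
Interval: 43.7 ± 3.695

(40.00, 47.40)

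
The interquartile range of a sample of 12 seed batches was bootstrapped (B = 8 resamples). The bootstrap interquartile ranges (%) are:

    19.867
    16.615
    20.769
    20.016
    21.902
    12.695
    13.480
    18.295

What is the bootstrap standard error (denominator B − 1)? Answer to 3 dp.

SE* = 3.402

Bootstrap SE is the standard deviation of the 8 replicate interquartile ranges.
Mean of replicates: (19.867 + 16.615 + 20.769 + 20.016 + 21.902 + 12.695 + 13.480 + 18.295) / 8 = 143.6390 / 8 = 17.9549
Sum of squared deviations: (+1.9121)² + (−1.3399)² + (+2.8141)² + (+2.0611)² + (+3.9471)² + (−5.2599)² + (−4.4749)² + (+0.3401)² = 81.0053
Variance = 81.0053 / 7 = 11.5722
SE* = √11.5722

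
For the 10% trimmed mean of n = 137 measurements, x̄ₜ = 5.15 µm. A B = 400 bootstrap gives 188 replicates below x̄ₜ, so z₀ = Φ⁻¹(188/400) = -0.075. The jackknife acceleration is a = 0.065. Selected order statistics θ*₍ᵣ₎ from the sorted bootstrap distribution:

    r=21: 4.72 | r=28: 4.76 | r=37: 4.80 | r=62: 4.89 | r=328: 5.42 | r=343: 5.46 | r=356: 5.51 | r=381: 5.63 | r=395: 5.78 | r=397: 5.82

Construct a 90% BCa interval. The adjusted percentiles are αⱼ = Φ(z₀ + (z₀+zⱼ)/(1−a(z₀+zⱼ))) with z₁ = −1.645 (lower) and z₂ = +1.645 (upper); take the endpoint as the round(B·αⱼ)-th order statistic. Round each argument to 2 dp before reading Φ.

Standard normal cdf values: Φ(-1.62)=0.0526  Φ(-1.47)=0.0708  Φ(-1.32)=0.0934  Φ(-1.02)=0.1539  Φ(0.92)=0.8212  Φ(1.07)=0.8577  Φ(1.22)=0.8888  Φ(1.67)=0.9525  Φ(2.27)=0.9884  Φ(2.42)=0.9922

(4.72, 5.63)

Lower: z₀ + z₁ = -0.075 + (-1.645) = -1.720; 1 − a(z₀+z₁) = 1 − (0.065)(-1.720) = 1.1118; argument = -0.075 + (-1.720)/1.1118 = -1.6220 → -1.62.
α₁ = Φ(-1.62) = 0.0526; rank = round(400 × 0.0526) = 21; θ*₍21₎ = 4.72.
Upper: z₀ + z₂ = 1.570; 1 − a(z₀+z₂) = 0.8980; argument = 1.6734 → 1.67; α₂ = 0.9525; rank = 381; θ*₍381₎ = 5.63.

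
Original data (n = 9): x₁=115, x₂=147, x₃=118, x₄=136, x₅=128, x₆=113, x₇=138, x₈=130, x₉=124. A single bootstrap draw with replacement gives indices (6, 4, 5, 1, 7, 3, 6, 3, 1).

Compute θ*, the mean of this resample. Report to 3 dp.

θ* = 121.556

Resample values: 113, 136, 128, 115, 138, 118, 113, 118, 115.
Mean = (113 + 136 + 128 + 115 + 138 + 118 + 113 + 118 + 115) / 9 = 1094.0 / 9 = 121.556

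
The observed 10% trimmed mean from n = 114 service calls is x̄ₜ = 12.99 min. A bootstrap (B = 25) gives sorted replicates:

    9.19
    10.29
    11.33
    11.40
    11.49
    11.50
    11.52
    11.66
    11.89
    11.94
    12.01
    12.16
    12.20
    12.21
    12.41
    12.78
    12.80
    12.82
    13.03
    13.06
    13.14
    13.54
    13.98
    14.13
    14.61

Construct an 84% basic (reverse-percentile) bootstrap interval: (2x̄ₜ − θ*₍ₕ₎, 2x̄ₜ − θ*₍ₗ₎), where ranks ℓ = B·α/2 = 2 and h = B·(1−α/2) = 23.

(12.00, 15.69)

Percentile endpoints at ranks 2 and 23: θ*₍2₎ = 10.29, θ*₍23₎ = 13.98.
Basic interval reflects these around x̄ₜ:
  lower = 2 × 12.99 − 13.98 = 12.00
  upper = 2 × 12.99 − 10.29 = 15.69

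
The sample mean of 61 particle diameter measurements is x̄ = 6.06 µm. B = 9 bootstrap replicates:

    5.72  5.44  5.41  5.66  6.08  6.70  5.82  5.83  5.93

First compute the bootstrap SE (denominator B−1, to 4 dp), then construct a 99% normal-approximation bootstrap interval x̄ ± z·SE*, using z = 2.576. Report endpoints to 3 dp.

(5.063, 7.057)

Mean of replicates = 5.8433; sum of squared deviations = 1.1974; SE* = √(1.1974/8) = 0.3869
Margin = 2.576 × 0.3869 = 0.9967
Interval: 6.06 ± 0.9967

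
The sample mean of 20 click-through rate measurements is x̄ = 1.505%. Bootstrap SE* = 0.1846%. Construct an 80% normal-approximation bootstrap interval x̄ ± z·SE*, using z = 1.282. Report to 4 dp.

Margin = 1.282 × 0.1846 = 0.23666
Interval: 1.505 ± 0.23666

(1.2683, 1.7417)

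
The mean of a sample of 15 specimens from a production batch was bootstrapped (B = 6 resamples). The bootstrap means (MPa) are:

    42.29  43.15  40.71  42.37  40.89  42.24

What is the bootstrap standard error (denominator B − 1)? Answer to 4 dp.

Bootstrap SE is the standard deviation of the 6 replicate means.
Mean of replicates: (42.29 + 43.15 + 40.71 + 42.37 + 40.89 + 42.24) / 6 = 251.65000 / 6 = 41.94167
Sum of squared deviations: (+0.34833)² + (+1.20833)² + (−1.23167)² + (+0.42833)² + (−1.05167)² + (+0.29833)² = 4.47688
Variance = 4.47688 / 5 = 0.89538
SE* = √0.89538

SE* = 0.9462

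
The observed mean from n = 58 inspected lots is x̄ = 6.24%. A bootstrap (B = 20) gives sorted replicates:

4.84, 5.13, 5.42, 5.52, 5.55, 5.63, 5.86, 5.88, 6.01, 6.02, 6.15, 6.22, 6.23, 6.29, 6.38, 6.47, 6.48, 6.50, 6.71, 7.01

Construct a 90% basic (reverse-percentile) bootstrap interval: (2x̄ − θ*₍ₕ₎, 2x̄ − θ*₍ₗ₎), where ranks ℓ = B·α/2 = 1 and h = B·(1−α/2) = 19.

Percentile endpoints at ranks 1 and 19: θ*₍1₎ = 4.84, θ*₍19₎ = 6.71.
Basic interval reflects these around x̄:
  lower = 2 × 6.24 − 6.71 = 5.77
  upper = 2 × 6.24 − 4.84 = 7.64

(5.77, 7.64)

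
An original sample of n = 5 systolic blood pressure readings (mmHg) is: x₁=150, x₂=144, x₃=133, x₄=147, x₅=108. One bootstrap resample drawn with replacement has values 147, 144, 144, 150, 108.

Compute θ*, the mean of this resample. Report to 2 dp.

θ* = 138.60

Mean = (147 + 144 + 144 + 150 + 108) / 5 = 693.0 / 5 = 138.60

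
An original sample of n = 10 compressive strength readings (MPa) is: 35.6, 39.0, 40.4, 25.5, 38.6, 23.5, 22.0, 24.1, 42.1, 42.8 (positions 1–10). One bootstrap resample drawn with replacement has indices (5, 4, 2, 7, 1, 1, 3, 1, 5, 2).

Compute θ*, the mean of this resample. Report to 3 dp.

Resample values: 38.6, 25.5, 39.0, 22.0, 35.6, 35.6, 40.4, 35.6, 38.6, 39.0.
Mean = (38.6 + 25.5 + 39.0 + 22.0 + 35.6 + 35.6 + 40.4 + 35.6 + 38.6 + 39.0) / 10 = 349.90 / 10 = 34.990

θ* = 34.990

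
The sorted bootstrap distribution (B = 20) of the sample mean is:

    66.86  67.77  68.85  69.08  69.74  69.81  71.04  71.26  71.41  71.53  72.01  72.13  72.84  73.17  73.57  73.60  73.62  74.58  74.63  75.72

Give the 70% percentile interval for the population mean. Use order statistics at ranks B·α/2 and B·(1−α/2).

(68.85, 73.62)

α = 0.30; lower rank = 20 × 0.150 = 3; upper rank = 20 × 0.850 = 17.
The 3rd smallest replicate is 68.85; the 17th is 73.62.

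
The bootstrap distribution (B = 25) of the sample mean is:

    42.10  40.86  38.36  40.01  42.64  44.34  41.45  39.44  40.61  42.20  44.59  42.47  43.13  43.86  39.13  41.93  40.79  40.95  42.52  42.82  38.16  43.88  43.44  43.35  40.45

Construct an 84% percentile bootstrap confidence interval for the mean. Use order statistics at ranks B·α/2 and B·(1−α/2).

(38.36, 43.88)

Sorted replicates: 38.16, 38.36, 39.13, 39.44, 40.01, 40.45, 40.61, 40.79, 40.86, 40.95, 41.45, 41.93, 42.10, 42.20, 42.47, 42.52, 42.64, 42.82, 43.13, 43.35, 43.44, 43.86, 43.88, 44.34, 44.59
α = 0.16; lower rank = 25 × 0.080 = 2; upper rank = 25 × 0.920 = 23.
The 2nd smallest replicate is 38.36; the 23rd is 43.88.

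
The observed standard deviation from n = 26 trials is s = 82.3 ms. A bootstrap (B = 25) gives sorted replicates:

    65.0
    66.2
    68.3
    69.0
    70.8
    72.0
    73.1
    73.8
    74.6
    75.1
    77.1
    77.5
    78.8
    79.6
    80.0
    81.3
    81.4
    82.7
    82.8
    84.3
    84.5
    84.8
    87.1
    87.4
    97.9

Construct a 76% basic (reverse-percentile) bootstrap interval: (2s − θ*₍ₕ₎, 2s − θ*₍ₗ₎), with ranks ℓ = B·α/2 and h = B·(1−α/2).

Percentile endpoints at ranks 3 and 22: θ*₍3₎ = 68.3, θ*₍22₎ = 84.8.
Basic interval reflects these around s:
  lower = 2 × 82.3 − 84.8 = 79.8
  upper = 2 × 82.3 − 68.3 = 96.3

(79.8, 96.3)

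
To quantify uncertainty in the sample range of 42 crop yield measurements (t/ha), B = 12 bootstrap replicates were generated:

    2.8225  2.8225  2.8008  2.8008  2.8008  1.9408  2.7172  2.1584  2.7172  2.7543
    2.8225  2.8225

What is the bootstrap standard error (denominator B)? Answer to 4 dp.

SE* = 0.2812

Bootstrap SE is the standard deviation of the 12 replicate ranges.
Mean of replicates: (2.8225 + 2.8225 + 2.8008 + 2.8008 + 2.8008 + 1.9408 + 2.7172 + 2.1584 + 2.7172 + 2.7543 + 2.8225 + 2.8225) / 12 = 31.98030 / 12 = 2.66502
Sum of squared deviations: (+0.15747)² + (+0.15747)² + (+0.13578)² + (+0.13578)² + (+0.13578)² + (−0.72422)² + (+0.05218)² + (−0.50663)² + (+0.05218)² + (+0.08928)² + (+0.15747)² + (+0.15747)² = 0.94908
Variance = 0.94908 / 12 = 0.07909
SE* = √0.07909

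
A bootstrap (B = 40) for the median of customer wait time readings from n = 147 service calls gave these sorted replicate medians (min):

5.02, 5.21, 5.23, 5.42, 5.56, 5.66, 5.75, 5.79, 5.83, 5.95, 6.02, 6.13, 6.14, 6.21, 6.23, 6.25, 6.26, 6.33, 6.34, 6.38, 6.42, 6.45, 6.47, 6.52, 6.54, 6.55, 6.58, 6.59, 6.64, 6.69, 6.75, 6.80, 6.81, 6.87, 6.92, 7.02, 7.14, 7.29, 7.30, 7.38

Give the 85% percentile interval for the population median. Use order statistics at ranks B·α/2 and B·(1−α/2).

α = 0.15; lower rank = 40 × 0.075 = 3; upper rank = 40 × 0.925 = 37.
The 3rd smallest replicate is 5.23; the 37th is 7.14.

(5.23, 7.14)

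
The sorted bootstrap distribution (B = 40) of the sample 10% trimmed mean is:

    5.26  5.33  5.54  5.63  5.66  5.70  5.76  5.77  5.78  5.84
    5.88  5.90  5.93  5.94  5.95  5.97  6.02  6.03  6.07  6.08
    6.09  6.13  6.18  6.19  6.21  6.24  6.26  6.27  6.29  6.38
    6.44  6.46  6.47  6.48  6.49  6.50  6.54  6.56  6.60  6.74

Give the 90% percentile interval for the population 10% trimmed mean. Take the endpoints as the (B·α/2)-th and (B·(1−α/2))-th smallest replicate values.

α = 0.10; lower rank = 40 × 0.050 = 2; upper rank = 40 × 0.950 = 38.
The 2nd smallest replicate is 5.33; the 38th is 6.56.

(5.33, 6.56)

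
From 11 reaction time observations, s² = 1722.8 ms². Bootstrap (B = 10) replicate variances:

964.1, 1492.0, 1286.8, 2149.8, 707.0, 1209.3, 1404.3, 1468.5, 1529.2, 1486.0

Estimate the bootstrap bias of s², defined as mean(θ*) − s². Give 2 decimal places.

bias = −353.10

mean(θ*) = (964.1 + 1492.0 + 1286.8 + 2149.8 + 707.0 + 1209.3 + 1404.3 + 1468.5 + 1529.2 + 1486.0) / 10 = 1369.700
bias = 1369.700 − 1722.8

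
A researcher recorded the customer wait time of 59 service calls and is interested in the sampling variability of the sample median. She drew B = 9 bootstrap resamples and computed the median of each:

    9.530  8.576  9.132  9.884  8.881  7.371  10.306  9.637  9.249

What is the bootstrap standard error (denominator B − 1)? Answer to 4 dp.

SE* = 0.8535

Bootstrap SE is the standard deviation of the 9 replicate medians.
Mean of replicates: (9.530 + 8.576 + 9.132 + 9.884 + 8.881 + 7.371 + 10.306 + 9.637 + 9.249) / 9 = 82.56600 / 9 = 9.17400
Sum of squared deviations: (+0.35600)² + (−0.59800)² + (−0.04200)² + (+0.71000)² + (−0.29300)² + (−1.80300)² + (+1.13200)² + (+0.46300)² + (+0.07500)² = 5.82828
Variance = 5.82828 / 8 = 0.72853
SE* = √0.72853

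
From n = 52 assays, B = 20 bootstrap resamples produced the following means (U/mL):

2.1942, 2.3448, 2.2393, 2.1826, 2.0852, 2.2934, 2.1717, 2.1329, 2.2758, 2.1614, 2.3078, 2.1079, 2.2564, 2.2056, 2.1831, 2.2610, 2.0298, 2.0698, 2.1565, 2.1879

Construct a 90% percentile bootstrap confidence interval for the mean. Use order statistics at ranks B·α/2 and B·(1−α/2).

(2.0298, 2.3078)

Sorted replicates: 2.0298, 2.0698, 2.0852, 2.1079, 2.1329, 2.1565, 2.1614, 2.1717, 2.1826, 2.1831, 2.1879, 2.1942, 2.2056, 2.2393, 2.2564, 2.2610, 2.2758, 2.2934, 2.3078, 2.3448
α = 0.10; lower rank = 20 × 0.050 = 1; upper rank = 20 × 0.950 = 19.
The 1st smallest replicate is 2.0298; the 19th is 2.3078.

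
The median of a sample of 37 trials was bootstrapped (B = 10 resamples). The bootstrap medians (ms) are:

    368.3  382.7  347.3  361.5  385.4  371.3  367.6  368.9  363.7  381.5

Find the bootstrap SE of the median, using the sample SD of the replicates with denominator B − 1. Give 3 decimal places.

Bootstrap SE is the standard deviation of the 10 replicate medians.
Mean of replicates: (368.3 + 382.7 + 347.3 + 361.5 + 385.4 + 371.3 + 367.6 + 368.9 + 363.7 + 381.5) / 10 = 3698.2000 / 10 = 369.8200
Sum of squared deviations: (−1.5200)² + (+12.8800)² + (−22.5200)² + (−8.3200)² + (+15.5800)² + (+1.4800)² + (−2.2200)² + (−0.9200)² + (−6.1200)² + (+11.6800)² = 1169.1560
Variance = 1169.1560 / 9 = 129.9062
SE* = √129.9062

SE* = 11.398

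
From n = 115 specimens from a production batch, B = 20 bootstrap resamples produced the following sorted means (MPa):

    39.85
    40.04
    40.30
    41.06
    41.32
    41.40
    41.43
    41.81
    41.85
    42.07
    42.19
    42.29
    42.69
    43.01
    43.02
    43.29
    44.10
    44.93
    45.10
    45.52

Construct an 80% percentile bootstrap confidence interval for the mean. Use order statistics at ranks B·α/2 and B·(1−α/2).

(40.04, 44.93)

α = 0.20; lower rank = 20 × 0.100 = 2; upper rank = 20 × 0.900 = 18.
The 2nd smallest replicate is 40.04; the 18th is 44.93.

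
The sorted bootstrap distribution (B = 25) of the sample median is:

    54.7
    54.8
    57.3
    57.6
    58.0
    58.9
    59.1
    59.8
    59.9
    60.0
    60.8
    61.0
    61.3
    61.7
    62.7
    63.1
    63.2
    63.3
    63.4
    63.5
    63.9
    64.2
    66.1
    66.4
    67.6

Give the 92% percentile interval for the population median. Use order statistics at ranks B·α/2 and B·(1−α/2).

(54.7, 66.4)

α = 0.08; lower rank = 25 × 0.040 = 1; upper rank = 25 × 0.960 = 24.
The 1st smallest replicate is 54.7; the 24th is 66.4.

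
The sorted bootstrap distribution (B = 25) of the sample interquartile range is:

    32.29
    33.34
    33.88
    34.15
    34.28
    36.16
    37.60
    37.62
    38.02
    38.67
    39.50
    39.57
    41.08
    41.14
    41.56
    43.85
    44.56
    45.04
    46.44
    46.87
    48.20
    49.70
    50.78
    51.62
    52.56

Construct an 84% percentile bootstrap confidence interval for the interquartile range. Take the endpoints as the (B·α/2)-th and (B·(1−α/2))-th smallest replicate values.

(33.34, 50.78)

α = 0.16; lower rank = 25 × 0.080 = 2; upper rank = 25 × 0.920 = 23.
The 2nd smallest replicate is 33.34; the 23rd is 50.78.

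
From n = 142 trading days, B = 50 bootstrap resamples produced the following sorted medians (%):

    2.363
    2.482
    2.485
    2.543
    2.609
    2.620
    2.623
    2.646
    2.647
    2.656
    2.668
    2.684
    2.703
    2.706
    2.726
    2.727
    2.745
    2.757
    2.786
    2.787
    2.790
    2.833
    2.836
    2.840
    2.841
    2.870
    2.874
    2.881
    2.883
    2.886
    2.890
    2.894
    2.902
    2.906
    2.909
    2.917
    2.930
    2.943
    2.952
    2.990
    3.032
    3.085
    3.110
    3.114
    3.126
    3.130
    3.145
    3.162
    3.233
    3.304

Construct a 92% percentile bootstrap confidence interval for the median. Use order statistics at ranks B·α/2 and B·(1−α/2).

α = 0.08; lower rank = 50 × 0.040 = 2; upper rank = 50 × 0.960 = 48.
The 2nd smallest replicate is 2.482; the 48th is 3.162.

(2.482, 3.162)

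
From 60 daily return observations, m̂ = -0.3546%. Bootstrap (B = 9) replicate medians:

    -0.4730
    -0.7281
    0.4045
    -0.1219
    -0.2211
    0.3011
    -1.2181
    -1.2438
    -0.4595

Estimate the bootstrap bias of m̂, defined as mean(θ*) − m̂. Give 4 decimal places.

bias = −0.0632

mean(θ*) = ((-0.4730) + (-0.7281) + 0.4045 + (-0.1219) + (-0.2211) + 0.3011 + (-1.2181) + (-1.2438) + (-0.4595)) / 9 = -0.41777
bias = -0.41777 − -0.3546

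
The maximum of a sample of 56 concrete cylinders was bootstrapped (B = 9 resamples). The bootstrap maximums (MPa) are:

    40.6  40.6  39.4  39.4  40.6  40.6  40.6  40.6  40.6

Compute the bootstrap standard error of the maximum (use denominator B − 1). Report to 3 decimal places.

Bootstrap SE is the standard deviation of the 9 replicate maximums.
Mean of replicates: (40.6 + 40.6 + 39.4 + 39.4 + 40.6 + 40.6 + 40.6 + 40.6 + 40.6) / 9 = 363.0000 / 9 = 40.3333
Sum of squared deviations: (+0.2667)² + (+0.2667)² + (−0.9333)² + (−0.9333)² + (+0.2667)² + (+0.2667)² + (+0.2667)² + (+0.2667)² + (+0.2667)² = 2.2400
Variance = 2.2400 / 8 = 0.2800
SE* = √0.2800

SE* = 0.529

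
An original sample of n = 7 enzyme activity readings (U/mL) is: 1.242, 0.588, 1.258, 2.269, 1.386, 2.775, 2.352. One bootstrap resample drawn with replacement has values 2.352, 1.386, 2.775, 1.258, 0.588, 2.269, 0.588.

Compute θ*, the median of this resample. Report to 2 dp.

Sorted: 0.588, 0.588, 1.258, 1.386, 2.269, 2.352, 2.775
Median = middle value = 1.39

θ* = 1.39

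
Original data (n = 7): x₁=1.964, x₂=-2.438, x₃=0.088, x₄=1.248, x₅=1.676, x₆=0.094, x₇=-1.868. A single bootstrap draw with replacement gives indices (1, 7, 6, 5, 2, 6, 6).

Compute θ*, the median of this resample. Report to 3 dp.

θ* = 0.094

Resample values: 1.964, -1.868, 0.094, 1.676, -2.438, 0.094, 0.094.
Sorted: -2.438, -1.868, 0.094, 0.094, 0.094, 1.676, 1.964
Median = middle value = 0.094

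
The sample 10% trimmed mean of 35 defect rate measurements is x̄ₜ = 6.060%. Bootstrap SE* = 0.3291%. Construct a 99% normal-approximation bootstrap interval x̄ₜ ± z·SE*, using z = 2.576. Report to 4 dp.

Margin = 2.576 × 0.3291 = 0.84776
Interval: 6.060 ± 0.84776

(5.2122, 6.9078)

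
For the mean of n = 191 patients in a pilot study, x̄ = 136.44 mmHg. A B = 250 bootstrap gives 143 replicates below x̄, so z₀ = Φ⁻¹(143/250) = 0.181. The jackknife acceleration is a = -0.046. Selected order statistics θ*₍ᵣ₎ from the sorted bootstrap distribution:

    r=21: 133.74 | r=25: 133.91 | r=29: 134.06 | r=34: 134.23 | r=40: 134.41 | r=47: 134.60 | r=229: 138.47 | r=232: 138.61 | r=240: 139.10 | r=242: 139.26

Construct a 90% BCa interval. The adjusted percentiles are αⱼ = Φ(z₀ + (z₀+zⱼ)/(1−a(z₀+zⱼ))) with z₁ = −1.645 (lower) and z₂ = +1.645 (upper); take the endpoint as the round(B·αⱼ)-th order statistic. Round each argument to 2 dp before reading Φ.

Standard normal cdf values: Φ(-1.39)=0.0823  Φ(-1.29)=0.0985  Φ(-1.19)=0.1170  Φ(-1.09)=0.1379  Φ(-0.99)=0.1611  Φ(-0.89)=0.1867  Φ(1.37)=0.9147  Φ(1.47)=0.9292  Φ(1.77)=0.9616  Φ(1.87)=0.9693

(133.74, 139.26)

Lower: z₀ + z₁ = 0.181 + (-1.645) = -1.464; 1 − a(z₀+z₁) = 1 − (-0.046)(-1.464) = 0.9327; argument = 0.181 + (-1.464)/0.9327 = -1.3887 → -1.39.
α₁ = Φ(-1.39) = 0.0823; rank = round(250 × 0.0823) = 21; θ*₍21₎ = 133.74.
Upper: z₀ + z₂ = 1.826; 1 − a(z₀+z₂) = 1.0840; argument = 1.8655 → 1.87; α₂ = 0.9693; rank = 242; θ*₍242₎ = 139.26.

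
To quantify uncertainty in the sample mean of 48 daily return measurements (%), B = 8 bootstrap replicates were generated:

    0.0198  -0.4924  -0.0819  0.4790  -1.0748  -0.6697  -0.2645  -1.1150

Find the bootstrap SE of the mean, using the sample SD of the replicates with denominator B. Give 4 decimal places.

Bootstrap SE is the standard deviation of the 8 replicate means.
Mean of replicates: (0.0198 + (-0.4924) + (-0.0819) + 0.4790 + (-1.0748) + (-0.6697) + (-0.2645) + (-1.1150)) / 8 = -3.19950 / 8 = -0.39994
Sum of squared deviations: (+0.41974)² + (−0.09246)² + (+0.31804)² + (+0.87894)² + (−0.67486)² + (−0.26976)² + (+0.13544)² + (−0.71506)² = 2.11628
Variance = 2.11628 / 8 = 0.26453
SE* = √0.26453

SE* = 0.5143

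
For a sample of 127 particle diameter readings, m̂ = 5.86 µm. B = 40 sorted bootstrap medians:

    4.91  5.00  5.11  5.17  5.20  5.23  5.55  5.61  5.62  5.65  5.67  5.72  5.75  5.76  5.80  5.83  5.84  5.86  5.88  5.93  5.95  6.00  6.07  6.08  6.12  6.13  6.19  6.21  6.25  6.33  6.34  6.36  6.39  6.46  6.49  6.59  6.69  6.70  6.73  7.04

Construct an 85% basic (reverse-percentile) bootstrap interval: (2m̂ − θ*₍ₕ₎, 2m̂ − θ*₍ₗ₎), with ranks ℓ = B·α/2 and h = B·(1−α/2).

(5.03, 6.61)

Percentile endpoints at ranks 3 and 37: θ*₍3₎ = 5.11, θ*₍37₎ = 6.69.
Basic interval reflects these around m̂:
  lower = 2 × 5.86 − 6.69 = 5.03
  upper = 2 × 5.86 − 5.11 = 6.61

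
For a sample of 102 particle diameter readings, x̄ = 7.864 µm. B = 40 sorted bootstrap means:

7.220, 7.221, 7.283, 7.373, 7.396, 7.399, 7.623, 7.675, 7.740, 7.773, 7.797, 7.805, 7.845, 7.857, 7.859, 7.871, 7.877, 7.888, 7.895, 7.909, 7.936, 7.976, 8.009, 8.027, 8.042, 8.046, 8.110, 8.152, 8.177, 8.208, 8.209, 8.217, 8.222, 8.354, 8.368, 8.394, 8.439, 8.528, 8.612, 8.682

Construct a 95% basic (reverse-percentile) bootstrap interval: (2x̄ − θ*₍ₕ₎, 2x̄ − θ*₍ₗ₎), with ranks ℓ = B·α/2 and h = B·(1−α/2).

Percentile endpoints at ranks 1 and 39: θ*₍1₎ = 7.220, θ*₍39₎ = 8.612.
Basic interval reflects these around x̄:
  lower = 2 × 7.864 − 8.612 = 7.116
  upper = 2 × 7.864 − 7.220 = 8.508

(7.116, 8.508)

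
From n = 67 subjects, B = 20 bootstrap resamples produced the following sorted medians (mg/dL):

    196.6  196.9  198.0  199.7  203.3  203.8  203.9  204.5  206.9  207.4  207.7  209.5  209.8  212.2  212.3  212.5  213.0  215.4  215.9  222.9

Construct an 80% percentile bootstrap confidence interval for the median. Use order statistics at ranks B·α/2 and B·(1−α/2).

α = 0.20; lower rank = 20 × 0.100 = 2; upper rank = 20 × 0.900 = 18.
The 2nd smallest replicate is 196.9; the 18th is 215.4.

(196.9, 215.4)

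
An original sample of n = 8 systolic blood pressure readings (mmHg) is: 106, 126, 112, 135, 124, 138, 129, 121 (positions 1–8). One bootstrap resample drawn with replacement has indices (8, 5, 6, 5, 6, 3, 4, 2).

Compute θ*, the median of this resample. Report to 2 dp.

Resample values: 121, 124, 138, 124, 138, 112, 135, 126.
Sorted: 112, 121, 124, 124, 126, 135, 138, 138
Median = average of the two middle values = 125.00

θ* = 125.00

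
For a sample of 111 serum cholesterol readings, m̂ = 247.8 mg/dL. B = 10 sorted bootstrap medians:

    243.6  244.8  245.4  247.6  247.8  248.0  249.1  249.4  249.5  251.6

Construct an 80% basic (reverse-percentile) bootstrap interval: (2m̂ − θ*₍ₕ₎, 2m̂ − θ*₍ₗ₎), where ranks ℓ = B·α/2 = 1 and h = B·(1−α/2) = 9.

(246.1, 252.0)

Percentile endpoints at ranks 1 and 9: θ*₍1₎ = 243.6, θ*₍9₎ = 249.5.
Basic interval reflects these around m̂:
  lower = 2 × 247.8 − 249.5 = 246.1
  upper = 2 × 247.8 − 243.6 = 252.0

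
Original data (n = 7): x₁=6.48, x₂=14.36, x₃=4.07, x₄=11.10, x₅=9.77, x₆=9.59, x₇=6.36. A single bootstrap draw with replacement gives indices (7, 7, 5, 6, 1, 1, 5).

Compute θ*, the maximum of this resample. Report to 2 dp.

θ* = 9.77

Resample values: 6.36, 6.36, 9.77, 9.59, 6.48, 6.48, 9.77.
Maximum = 9.77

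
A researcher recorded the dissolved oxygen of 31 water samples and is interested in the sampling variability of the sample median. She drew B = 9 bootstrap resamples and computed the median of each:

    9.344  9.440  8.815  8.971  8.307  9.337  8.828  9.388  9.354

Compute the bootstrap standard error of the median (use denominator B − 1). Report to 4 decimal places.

SE* = 0.3837

Bootstrap SE is the standard deviation of the 9 replicate medians.
Mean of replicates: (9.344 + 9.440 + 8.815 + 8.971 + 8.307 + 9.337 + 8.828 + 9.388 + 9.354) / 9 = 81.78400 / 9 = 9.08711
Sum of squared deviations: (+0.25689)² + (+0.35289)² + (−0.27211)² + (−0.11611)² + (−0.78011)² + (+0.24989)² + (−0.25911)² + (+0.30089)² + (+0.26689)² = 1.17797
Variance = 1.17797 / 8 = 0.14725
SE* = √0.14725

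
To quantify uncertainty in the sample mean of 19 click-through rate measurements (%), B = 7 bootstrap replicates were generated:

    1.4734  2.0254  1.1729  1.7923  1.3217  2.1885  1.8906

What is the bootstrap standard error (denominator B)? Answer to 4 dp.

SE* = 0.3508

Bootstrap SE is the standard deviation of the 7 replicate means.
Mean of replicates: (1.4734 + 2.0254 + 1.1729 + 1.7923 + 1.3217 + 2.1885 + 1.8906) / 7 = 11.86480 / 7 = 1.69497
Sum of squared deviations: (−0.22157)² + (+0.33043)² + (−0.52207)² + (+0.09733)² + (−0.37327)² + (+0.49353)² + (+0.19563)² = 0.86148
Variance = 0.86148 / 7 = 0.12307
SE* = √0.12307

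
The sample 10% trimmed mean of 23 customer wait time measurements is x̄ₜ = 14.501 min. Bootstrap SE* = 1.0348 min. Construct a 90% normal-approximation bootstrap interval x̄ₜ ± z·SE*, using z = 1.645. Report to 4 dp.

(12.7988, 16.2032)

Margin = 1.645 × 1.0348 = 1.70225
Interval: 14.501 ± 1.70225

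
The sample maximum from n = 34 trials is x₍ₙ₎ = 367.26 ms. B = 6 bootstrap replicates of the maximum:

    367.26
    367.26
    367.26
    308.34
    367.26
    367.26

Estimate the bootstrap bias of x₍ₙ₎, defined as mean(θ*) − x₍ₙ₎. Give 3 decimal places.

bias = −9.820

mean(θ*) = (367.26 + 367.26 + 367.26 + 308.34 + 367.26 + 367.26) / 6 = 357.4400
bias = 357.4400 − 367.26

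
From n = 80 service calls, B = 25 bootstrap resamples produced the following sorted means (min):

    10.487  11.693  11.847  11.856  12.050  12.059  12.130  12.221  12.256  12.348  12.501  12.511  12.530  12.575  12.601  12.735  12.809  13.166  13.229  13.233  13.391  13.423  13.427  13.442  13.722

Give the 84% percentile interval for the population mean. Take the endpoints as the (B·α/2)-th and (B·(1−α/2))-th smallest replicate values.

(11.693, 13.427)

α = 0.16; lower rank = 25 × 0.080 = 2; upper rank = 25 × 0.920 = 23.
The 2nd smallest replicate is 11.693; the 23rd is 13.427.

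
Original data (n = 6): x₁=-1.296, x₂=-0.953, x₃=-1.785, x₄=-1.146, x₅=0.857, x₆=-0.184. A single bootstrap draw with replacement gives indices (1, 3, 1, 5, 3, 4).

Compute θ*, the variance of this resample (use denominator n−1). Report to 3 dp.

Resample values: -1.296, -1.785, -1.296, 0.857, -1.785, -1.146.
Mean = -1.0752; sum of squared deviations = 4.8435
s² = 4.8435 / 5 = 0.9687

θ* = 0.969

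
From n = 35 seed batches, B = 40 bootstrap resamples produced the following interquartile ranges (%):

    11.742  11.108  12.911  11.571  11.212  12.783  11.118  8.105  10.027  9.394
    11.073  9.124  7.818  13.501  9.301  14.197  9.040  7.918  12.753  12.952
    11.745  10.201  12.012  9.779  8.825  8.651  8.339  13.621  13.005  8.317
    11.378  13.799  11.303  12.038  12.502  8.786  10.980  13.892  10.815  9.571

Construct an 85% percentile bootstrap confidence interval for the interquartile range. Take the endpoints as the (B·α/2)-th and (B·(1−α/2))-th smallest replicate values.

Sorted replicates: 7.818, 7.918, 8.105, 8.317, 8.339, 8.651, 8.786, 8.825, 9.040, 9.124, 9.301, 9.394, 9.571, 9.779, 10.027, 10.201, 10.815, 10.980, 11.073, 11.108, 11.118, 11.212, 11.303, 11.378, 11.571, 11.742, 11.745, 12.012, 12.038, 12.502, 12.753, 12.783, 12.911, 12.952, 13.005, 13.501, 13.621, 13.799, 13.892, 14.197
α = 0.15; lower rank = 40 × 0.075 = 3; upper rank = 40 × 0.925 = 37.
The 3rd smallest replicate is 8.105; the 37th is 13.621.

(8.105, 13.621)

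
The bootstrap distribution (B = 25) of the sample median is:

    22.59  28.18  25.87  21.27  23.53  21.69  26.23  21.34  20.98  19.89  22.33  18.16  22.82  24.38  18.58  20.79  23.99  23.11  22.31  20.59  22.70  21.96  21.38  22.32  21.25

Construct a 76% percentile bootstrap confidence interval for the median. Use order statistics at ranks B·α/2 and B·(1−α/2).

Sorted replicates: 18.16, 18.58, 19.89, 20.59, 20.79, 20.98, 21.25, 21.27, 21.34, 21.38, 21.69, 21.96, 22.31, 22.32, 22.33, 22.59, 22.70, 22.82, 23.11, 23.53, 23.99, 24.38, 25.87, 26.23, 28.18
α = 0.24; lower rank = 25 × 0.120 = 3; upper rank = 25 × 0.880 = 22.
The 3rd smallest replicate is 19.89; the 22nd is 24.38.

(19.89, 24.38)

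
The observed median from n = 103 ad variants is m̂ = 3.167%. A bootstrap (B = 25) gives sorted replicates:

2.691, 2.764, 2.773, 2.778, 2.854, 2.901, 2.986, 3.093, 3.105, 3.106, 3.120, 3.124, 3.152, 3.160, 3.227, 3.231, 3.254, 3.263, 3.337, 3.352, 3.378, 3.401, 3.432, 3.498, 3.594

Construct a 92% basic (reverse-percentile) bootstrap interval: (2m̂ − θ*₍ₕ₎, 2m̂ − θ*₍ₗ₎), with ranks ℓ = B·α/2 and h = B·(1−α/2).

(2.836, 3.643)

Percentile endpoints at ranks 1 and 24: θ*₍1₎ = 2.691, θ*₍24₎ = 3.498.
Basic interval reflects these around m̂:
  lower = 2 × 3.167 − 3.498 = 2.836
  upper = 2 × 3.167 − 2.691 = 3.643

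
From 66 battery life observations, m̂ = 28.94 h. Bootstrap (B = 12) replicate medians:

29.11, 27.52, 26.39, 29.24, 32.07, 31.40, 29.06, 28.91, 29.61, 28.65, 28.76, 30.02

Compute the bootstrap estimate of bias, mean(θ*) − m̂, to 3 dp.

mean(θ*) = (29.11 + 27.52 + 26.39 + 29.24 + 32.07 + 31.40 + 29.06 + 28.91 + 29.61 + 28.65 + 28.76 + 30.02) / 12 = 29.2283
bias = 29.2283 − 28.94

bias = +0.288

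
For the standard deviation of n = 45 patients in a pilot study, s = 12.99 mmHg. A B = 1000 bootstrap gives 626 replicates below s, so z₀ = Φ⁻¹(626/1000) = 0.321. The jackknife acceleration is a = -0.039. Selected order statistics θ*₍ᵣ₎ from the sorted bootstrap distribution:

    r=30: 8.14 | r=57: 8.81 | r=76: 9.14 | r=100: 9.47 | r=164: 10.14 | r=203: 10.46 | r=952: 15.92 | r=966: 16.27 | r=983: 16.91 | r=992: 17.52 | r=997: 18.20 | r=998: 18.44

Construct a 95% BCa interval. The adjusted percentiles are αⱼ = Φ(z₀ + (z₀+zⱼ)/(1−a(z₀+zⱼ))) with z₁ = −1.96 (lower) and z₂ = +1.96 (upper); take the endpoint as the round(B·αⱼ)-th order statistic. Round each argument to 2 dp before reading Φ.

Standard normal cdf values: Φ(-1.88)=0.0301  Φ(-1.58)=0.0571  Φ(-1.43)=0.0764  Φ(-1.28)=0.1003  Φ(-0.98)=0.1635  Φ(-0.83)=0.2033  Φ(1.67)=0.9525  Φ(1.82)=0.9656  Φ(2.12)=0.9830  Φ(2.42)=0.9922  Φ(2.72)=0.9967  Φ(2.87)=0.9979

Lower: z₀ + z₁ = 0.321 + (-1.960) = -1.639; 1 − a(z₀+z₁) = 1 − (-0.039)(-1.639) = 0.9361; argument = 0.321 + (-1.639)/0.9361 = -1.4299 → -1.43.
α₁ = Φ(-1.43) = 0.0764; rank = round(1000 × 0.0764) = 76; θ*₍76₎ = 9.14.
Upper: z₀ + z₂ = 2.281; 1 − a(z₀+z₂) = 1.0890; argument = 2.4157 → 2.42; α₂ = 0.9922; rank = 992; θ*₍992₎ = 17.52.

(9.14, 17.52)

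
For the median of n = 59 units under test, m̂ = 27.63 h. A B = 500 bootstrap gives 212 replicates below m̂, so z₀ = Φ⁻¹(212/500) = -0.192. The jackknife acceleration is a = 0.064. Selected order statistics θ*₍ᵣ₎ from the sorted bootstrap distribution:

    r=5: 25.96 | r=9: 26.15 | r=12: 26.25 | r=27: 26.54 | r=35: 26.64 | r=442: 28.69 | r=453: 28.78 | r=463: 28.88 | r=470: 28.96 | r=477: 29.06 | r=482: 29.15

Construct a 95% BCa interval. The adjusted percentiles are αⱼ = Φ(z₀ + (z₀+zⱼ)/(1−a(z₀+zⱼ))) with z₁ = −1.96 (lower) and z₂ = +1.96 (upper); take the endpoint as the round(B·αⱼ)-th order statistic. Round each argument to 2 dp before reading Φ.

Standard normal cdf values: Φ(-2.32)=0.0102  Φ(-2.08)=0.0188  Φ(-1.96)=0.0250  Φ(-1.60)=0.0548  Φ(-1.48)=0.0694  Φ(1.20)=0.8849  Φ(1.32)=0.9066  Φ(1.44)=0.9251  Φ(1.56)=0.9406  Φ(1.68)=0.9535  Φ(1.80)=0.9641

(26.15, 29.15)

Lower: z₀ + z₁ = -0.192 + (-1.960) = -2.152; 1 − a(z₀+z₁) = 1 − (0.064)(-2.152) = 1.1377; argument = -0.192 + (-2.152)/1.1377 = -2.0835 → -2.08.
α₁ = Φ(-2.08) = 0.0188; rank = round(500 × 0.0188) = 9; θ*₍9₎ = 26.15.
Upper: z₀ + z₂ = 1.768; 1 − a(z₀+z₂) = 0.8868; argument = 1.8016 → 1.80; α₂ = 0.9641; rank = 482; θ*₍482₎ = 29.15.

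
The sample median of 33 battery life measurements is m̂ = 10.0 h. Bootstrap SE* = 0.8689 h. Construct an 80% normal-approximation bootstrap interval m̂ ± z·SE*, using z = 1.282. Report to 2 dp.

(8.89, 11.11)

Margin = 1.282 × 0.8689 = 1.114
Interval: 10.0 ± 1.114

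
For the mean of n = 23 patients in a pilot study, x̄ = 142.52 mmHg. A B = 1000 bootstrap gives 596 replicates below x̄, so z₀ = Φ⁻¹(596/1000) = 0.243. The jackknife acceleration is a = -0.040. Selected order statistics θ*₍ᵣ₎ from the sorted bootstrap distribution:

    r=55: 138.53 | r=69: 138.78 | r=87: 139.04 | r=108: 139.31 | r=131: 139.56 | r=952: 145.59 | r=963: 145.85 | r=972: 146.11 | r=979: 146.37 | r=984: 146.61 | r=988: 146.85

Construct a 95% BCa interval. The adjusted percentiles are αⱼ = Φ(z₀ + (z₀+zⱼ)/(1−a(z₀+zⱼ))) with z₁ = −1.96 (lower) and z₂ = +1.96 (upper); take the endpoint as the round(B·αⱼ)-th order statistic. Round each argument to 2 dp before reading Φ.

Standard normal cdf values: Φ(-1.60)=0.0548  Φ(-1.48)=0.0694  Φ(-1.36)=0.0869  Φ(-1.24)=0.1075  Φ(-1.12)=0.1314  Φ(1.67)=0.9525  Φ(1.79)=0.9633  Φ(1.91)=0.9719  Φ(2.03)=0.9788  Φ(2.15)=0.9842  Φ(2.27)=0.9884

Lower: z₀ + z₁ = 0.243 + (-1.960) = -1.717; 1 − a(z₀+z₁) = 1 − (-0.040)(-1.717) = 0.9313; argument = 0.243 + (-1.717)/0.9313 = -1.6006 → -1.60.
α₁ = Φ(-1.60) = 0.0548; rank = round(1000 × 0.0548) = 55; θ*₍55₎ = 138.53.
Upper: z₀ + z₂ = 2.203; 1 − a(z₀+z₂) = 1.0881; argument = 2.2676 → 2.27; α₂ = 0.9884; rank = 988; θ*₍988₎ = 146.85.

(138.53, 146.85)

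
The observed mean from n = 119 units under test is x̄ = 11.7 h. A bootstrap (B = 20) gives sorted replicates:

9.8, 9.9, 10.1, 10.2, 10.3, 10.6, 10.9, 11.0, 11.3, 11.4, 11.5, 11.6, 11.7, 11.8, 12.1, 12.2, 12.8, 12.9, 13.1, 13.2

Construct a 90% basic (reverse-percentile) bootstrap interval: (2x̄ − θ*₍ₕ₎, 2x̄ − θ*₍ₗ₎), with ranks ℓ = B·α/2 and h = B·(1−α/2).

(10.3, 13.6)

Percentile endpoints at ranks 1 and 19: θ*₍1₎ = 9.8, θ*₍19₎ = 13.1.
Basic interval reflects these around x̄:
  lower = 2 × 11.7 − 13.1 = 10.3
  upper = 2 × 11.7 − 9.8 = 13.6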